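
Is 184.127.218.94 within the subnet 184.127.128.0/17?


Subnet network: 184.127.128.0
Test IP AND mask: 184.127.128.0
Yes, 184.127.218.94 is in 184.127.128.0/17


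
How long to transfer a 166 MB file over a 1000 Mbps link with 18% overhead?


Effective throughput = 1000 * (1 - 18/100) = 820.0 Mbps
File size in Mb = 166 * 8 = 1328 Mb
Time = 1328 / 820.0
Time = 1.6195 seconds


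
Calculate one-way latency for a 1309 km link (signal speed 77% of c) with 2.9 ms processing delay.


Speed = 0.77 * 3e5 km/s = 231000 km/s
Propagation delay = 1309 / 231000 = 0.0057 s = 5.6667 ms
Processing delay = 2.9 ms
Total one-way latency = 8.5667 ms


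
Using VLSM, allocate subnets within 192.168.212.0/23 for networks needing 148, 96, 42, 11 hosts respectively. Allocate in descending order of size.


148 hosts -> /24 (254 usable): 192.168.212.0/24
96 hosts -> /25 (126 usable): 192.168.213.0/25
42 hosts -> /26 (62 usable): 192.168.213.128/26
11 hosts -> /28 (14 usable): 192.168.213.192/28
Allocation: 192.168.212.0/24 (148 hosts, 254 usable); 192.168.213.0/25 (96 hosts, 126 usable); 192.168.213.128/26 (42 hosts, 62 usable); 192.168.213.192/28 (11 hosts, 14 usable)


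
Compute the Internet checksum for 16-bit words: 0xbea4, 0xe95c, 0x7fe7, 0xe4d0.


Sum all words (with carry folding):
+ 0xbea4 = 0xbea4
+ 0xe95c = 0xa801
+ 0x7fe7 = 0x27e9
+ 0xe4d0 = 0x0cba
One's complement: ~0x0cba
Checksum = 0xf345


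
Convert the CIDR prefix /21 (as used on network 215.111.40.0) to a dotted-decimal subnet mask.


/21 means 21 network bits, 11 host bits
Binary: 11111111111111111111100000000000
Mask: 255.255.248.0


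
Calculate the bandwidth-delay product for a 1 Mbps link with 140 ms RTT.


BDP = bandwidth * RTT
= 1 Mbps * 140 ms
= 1 * 1e6 * 140 / 1000 bits
= 140000 bits
= 17500 bytes
= 17.0898 KB
BDP = 140000 bits (17500 bytes)


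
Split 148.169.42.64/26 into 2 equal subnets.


New prefix = 26 + 1 = 27
Each subnet has 32 addresses
  148.169.42.64/27
  148.169.42.96/27
Subnets: 148.169.42.64/27, 148.169.42.96/27


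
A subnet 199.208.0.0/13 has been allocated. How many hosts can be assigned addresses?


Host bits = 32 - 13 = 19
Total addresses = 2^19 = 524288
Usable = total - 2 (network and broadcast)
Usable hosts: 524286


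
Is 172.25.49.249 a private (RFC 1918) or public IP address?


RFC 1918 private ranges:
  10.0.0.0/8 (10.0.0.0 - 10.255.255.255)
  172.16.0.0/12 (172.16.0.0 - 172.31.255.255)
  192.168.0.0/16 (192.168.0.0 - 192.168.255.255)
Private (in 172.16.0.0/12)


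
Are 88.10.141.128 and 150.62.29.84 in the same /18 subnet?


Mask: 255.255.192.0
88.10.141.128 AND mask = 88.10.128.0
150.62.29.84 AND mask = 150.62.0.0
No, different subnets (88.10.128.0 vs 150.62.0.0)


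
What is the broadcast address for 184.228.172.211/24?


Network: 184.228.172.0/24
Host bits = 8
Set all host bits to 1:
Broadcast: 184.228.172.255


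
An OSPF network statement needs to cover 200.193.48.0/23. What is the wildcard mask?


Subnet mask: 255.255.254.0
Wildcard = 255.255.255.255 - subnet mask
255 - 255 = 0
255 - 255 = 0
255 - 254 = 1
255 - 0 = 255
Wildcard: 0.0.1.255


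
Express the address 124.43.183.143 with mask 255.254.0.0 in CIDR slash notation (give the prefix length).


Binary: 11111111.11111110.00000000.00000000
Count leading 1s
Prefix: /15


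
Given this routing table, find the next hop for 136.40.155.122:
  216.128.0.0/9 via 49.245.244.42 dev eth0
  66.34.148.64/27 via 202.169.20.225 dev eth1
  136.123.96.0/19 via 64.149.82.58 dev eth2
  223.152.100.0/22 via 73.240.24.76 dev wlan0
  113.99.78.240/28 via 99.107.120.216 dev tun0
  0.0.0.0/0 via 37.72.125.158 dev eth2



Longest prefix match for 136.40.155.122:
  /9 216.128.0.0: no
  /27 66.34.148.64: no
  /19 136.123.96.0: no
  /22 223.152.100.0: no
  /28 113.99.78.240: no
  /0 0.0.0.0: MATCH
Selected: next-hop 37.72.125.158 via eth2 (matched /0)


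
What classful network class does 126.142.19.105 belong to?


First octet: 126
Binary: 01111110
0xxxxxxx -> Class A (1-126)
Class A, default mask 255.0.0.0 (/8)


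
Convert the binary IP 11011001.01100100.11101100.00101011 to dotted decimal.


11011001 = 217
01100100 = 100
11101100 = 236
00101011 = 43
IP: 217.100.236.43


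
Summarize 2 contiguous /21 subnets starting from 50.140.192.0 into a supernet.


Original prefix: /21
Number of subnets: 2 = 2^1
New prefix = 21 - 1 = 20
Supernet: 50.140.192.0/20


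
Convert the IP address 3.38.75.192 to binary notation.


3 = 00000011
38 = 00100110
75 = 01001011
192 = 11000000
Binary: 00000011.00100110.01001011.11000000


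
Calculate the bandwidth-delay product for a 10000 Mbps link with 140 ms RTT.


BDP = bandwidth * RTT
= 10000 Mbps * 140 ms
= 10000 * 1e6 * 140 / 1000 bits
= 1400000000 bits
= 175000000 bytes
= 170898.4375 KB
BDP = 1400000000 bits (175000000 bytes)


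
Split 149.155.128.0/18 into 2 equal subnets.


New prefix = 18 + 1 = 19
Each subnet has 8192 addresses
  149.155.128.0/19
  149.155.160.0/19
Subnets: 149.155.128.0/19, 149.155.160.0/19


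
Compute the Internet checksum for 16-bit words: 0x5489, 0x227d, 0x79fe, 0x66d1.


Sum all words (with carry folding):
+ 0x5489 = 0x5489
+ 0x227d = 0x7706
+ 0x79fe = 0xf104
+ 0x66d1 = 0x57d6
One's complement: ~0x57d6
Checksum = 0xa829


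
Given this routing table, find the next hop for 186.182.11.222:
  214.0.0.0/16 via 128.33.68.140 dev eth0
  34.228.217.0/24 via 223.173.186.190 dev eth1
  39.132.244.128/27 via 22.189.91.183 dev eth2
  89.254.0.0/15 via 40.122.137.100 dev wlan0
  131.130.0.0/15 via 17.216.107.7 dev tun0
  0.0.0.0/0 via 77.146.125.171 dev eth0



Longest prefix match for 186.182.11.222:
  /16 214.0.0.0: no
  /24 34.228.217.0: no
  /27 39.132.244.128: no
  /15 89.254.0.0: no
  /15 131.130.0.0: no
  /0 0.0.0.0: MATCH
Selected: next-hop 77.146.125.171 via eth0 (matched /0)


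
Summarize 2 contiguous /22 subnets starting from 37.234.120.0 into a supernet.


Original prefix: /22
Number of subnets: 2 = 2^1
New prefix = 22 - 1 = 21
Supernet: 37.234.120.0/21


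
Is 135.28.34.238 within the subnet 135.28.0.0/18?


Subnet network: 135.28.0.0
Test IP AND mask: 135.28.0.0
Yes, 135.28.34.238 is in 135.28.0.0/18


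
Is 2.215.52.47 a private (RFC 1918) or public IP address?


RFC 1918 private ranges:
  10.0.0.0/8 (10.0.0.0 - 10.255.255.255)
  172.16.0.0/12 (172.16.0.0 - 172.31.255.255)
  192.168.0.0/16 (192.168.0.0 - 192.168.255.255)
Public (not in any RFC 1918 range)


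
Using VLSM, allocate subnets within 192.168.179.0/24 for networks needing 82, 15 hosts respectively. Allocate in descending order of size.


82 hosts -> /25 (126 usable): 192.168.179.0/25
15 hosts -> /27 (30 usable): 192.168.179.128/27
Allocation: 192.168.179.0/25 (82 hosts, 126 usable); 192.168.179.128/27 (15 hosts, 30 usable)


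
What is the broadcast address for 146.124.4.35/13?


Network: 146.120.0.0/13
Host bits = 19
Set all host bits to 1:
Broadcast: 146.127.255.255


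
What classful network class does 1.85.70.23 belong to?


First octet: 1
Binary: 00000001
0xxxxxxx -> Class A (1-126)
Class A, default mask 255.0.0.0 (/8)


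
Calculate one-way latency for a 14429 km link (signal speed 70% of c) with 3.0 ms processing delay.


Speed = 0.7 * 3e5 km/s = 210000 km/s
Propagation delay = 14429 / 210000 = 0.0687 s = 68.7095 ms
Processing delay = 3.0 ms
Total one-way latency = 71.7095 ms


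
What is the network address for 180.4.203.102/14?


IP:   10110100.00000100.11001011.01100110
Mask: 11111111.11111100.00000000.00000000
AND operation:
Net:  10110100.00000100.00000000.00000000
Network: 180.4.0.0/14


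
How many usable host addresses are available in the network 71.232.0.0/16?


Host bits = 32 - 16 = 16
Total addresses = 2^16 = 65536
Usable = total - 2 (network and broadcast)
Usable hosts: 65534


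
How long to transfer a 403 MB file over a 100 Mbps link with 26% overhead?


Effective throughput = 100 * (1 - 26/100) = 74 Mbps
File size in Mb = 403 * 8 = 3224 Mb
Time = 3224 / 74
Time = 43.5676 seconds


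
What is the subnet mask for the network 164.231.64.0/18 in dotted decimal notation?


/18 means 18 network bits, 14 host bits
Binary: 11111111111111111100000000000000
Mask: 255.255.192.0


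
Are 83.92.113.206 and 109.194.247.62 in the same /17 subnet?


Mask: 255.255.128.0
83.92.113.206 AND mask = 83.92.0.0
109.194.247.62 AND mask = 109.194.128.0
No, different subnets (83.92.0.0 vs 109.194.128.0)


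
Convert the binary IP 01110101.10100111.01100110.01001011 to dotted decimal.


01110101 = 117
10100111 = 167
01100110 = 102
01001011 = 75
IP: 117.167.102.75


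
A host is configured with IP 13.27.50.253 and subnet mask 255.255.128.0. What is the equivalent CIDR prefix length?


Binary: 11111111.11111111.10000000.00000000
Count leading 1s
Prefix: /17


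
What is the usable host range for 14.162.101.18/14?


Network: 14.160.0.0
Broadcast: 14.163.255.255
First usable = network + 1
Last usable = broadcast - 1
Range: 14.160.0.1 to 14.163.255.254


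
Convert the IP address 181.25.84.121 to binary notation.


181 = 10110101
25 = 00011001
84 = 01010100
121 = 01111001
Binary: 10110101.00011001.01010100.01111001


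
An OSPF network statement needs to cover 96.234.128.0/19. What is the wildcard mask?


Subnet mask: 255.255.224.0
Wildcard = 255.255.255.255 - subnet mask
255 - 255 = 0
255 - 255 = 0
255 - 224 = 31
255 - 0 = 255
Wildcard: 0.0.31.255


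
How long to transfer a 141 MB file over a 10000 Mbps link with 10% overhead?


Effective throughput = 10000 * (1 - 10/100) = 9000 Mbps
File size in Mb = 141 * 8 = 1128 Mb
Time = 1128 / 9000
Time = 0.1253 seconds


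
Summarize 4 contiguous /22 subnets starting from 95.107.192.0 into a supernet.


Original prefix: /22
Number of subnets: 4 = 2^2
New prefix = 22 - 2 = 20
Supernet: 95.107.192.0/20


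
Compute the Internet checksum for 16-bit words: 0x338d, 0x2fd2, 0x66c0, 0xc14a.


Sum all words (with carry folding):
+ 0x338d = 0x338d
+ 0x2fd2 = 0x635f
+ 0x66c0 = 0xca1f
+ 0xc14a = 0x8b6a
One's complement: ~0x8b6a
Checksum = 0x7495


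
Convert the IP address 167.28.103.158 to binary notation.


167 = 10100111
28 = 00011100
103 = 01100111
158 = 10011110
Binary: 10100111.00011100.01100111.10011110


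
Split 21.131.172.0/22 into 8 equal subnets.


New prefix = 22 + 3 = 25
Each subnet has 128 addresses
  21.131.172.0/25
  21.131.172.128/25
  21.131.173.0/25
  21.131.173.128/25
  21.131.174.0/25
  21.131.174.128/25
  21.131.175.0/25
  21.131.175.128/25
Subnets: 21.131.172.0/25, 21.131.172.128/25, 21.131.173.0/25, 21.131.173.128/25, 21.131.174.0/25, 21.131.174.128/25, 21.131.175.0/25, 21.131.175.128/25


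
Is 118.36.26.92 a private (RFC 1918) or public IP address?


RFC 1918 private ranges:
  10.0.0.0/8 (10.0.0.0 - 10.255.255.255)
  172.16.0.0/12 (172.16.0.0 - 172.31.255.255)
  192.168.0.0/16 (192.168.0.0 - 192.168.255.255)
Public (not in any RFC 1918 range)


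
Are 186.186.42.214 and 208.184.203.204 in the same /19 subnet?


Mask: 255.255.224.0
186.186.42.214 AND mask = 186.186.32.0
208.184.203.204 AND mask = 208.184.192.0
No, different subnets (186.186.32.0 vs 208.184.192.0)


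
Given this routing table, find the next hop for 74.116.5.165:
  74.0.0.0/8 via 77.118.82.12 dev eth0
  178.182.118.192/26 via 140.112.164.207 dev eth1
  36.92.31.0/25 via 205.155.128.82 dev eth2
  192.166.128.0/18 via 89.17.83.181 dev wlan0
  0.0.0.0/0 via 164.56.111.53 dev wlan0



Longest prefix match for 74.116.5.165:
  /8 74.0.0.0: MATCH
  /26 178.182.118.192: no
  /25 36.92.31.0: no
  /18 192.166.128.0: no
  /0 0.0.0.0: MATCH
Selected: next-hop 77.118.82.12 via eth0 (matched /8)


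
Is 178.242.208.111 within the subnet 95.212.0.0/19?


Subnet network: 95.212.0.0
Test IP AND mask: 178.242.192.0
No, 178.242.208.111 is not in 95.212.0.0/19


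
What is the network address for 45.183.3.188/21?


IP:   00101101.10110111.00000011.10111100
Mask: 11111111.11111111.11111000.00000000
AND operation:
Net:  00101101.10110111.00000000.00000000
Network: 45.183.0.0/21


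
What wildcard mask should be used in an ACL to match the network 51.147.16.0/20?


Subnet mask: 255.255.240.0
Wildcard = 255.255.255.255 - subnet mask
255 - 255 = 0
255 - 255 = 0
255 - 240 = 15
255 - 0 = 255
Wildcard: 0.0.15.255


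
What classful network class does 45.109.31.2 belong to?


First octet: 45
Binary: 00101101
0xxxxxxx -> Class A (1-126)
Class A, default mask 255.0.0.0 (/8)


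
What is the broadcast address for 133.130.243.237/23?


Network: 133.130.242.0/23
Host bits = 9
Set all host bits to 1:
Broadcast: 133.130.243.255


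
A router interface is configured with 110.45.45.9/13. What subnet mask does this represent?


/13 means 13 network bits, 19 host bits
Binary: 11111111111110000000000000000000
Mask: 255.248.0.0


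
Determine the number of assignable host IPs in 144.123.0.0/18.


Host bits = 32 - 18 = 14
Total addresses = 2^14 = 16384
Usable = total - 2 (network and broadcast)
Usable hosts: 16382


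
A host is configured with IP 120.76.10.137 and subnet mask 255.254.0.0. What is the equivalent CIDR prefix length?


Binary: 11111111.11111110.00000000.00000000
Count leading 1s
Prefix: /15


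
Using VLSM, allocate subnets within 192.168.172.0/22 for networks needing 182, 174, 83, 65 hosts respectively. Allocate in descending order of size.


182 hosts -> /24 (254 usable): 192.168.172.0/24
174 hosts -> /24 (254 usable): 192.168.173.0/24
83 hosts -> /25 (126 usable): 192.168.174.0/25
65 hosts -> /25 (126 usable): 192.168.174.128/25
Allocation: 192.168.172.0/24 (182 hosts, 254 usable); 192.168.173.0/24 (174 hosts, 254 usable); 192.168.174.0/25 (83 hosts, 126 usable); 192.168.174.128/25 (65 hosts, 126 usable)


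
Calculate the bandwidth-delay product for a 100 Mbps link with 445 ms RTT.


BDP = bandwidth * RTT
= 100 Mbps * 445 ms
= 100 * 1e6 * 445 / 1000 bits
= 44500000 bits
= 5562500 bytes
= 5432.1289 KB
BDP = 44500000 bits (5562500 bytes)


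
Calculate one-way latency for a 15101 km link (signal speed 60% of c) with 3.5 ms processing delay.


Speed = 0.6 * 3e5 km/s = 180000 km/s
Propagation delay = 15101 / 180000 = 0.0839 s = 83.8944 ms
Processing delay = 3.5 ms
Total one-way latency = 87.3944 ms


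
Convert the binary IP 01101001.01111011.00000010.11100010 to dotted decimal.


01101001 = 105
01111011 = 123
00000010 = 2
11100010 = 226
IP: 105.123.2.226


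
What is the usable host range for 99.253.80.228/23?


Network: 99.253.80.0
Broadcast: 99.253.81.255
First usable = network + 1
Last usable = broadcast - 1
Range: 99.253.80.1 to 99.253.81.254


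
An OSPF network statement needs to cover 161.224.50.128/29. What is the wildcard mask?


Subnet mask: 255.255.255.248
Wildcard = 255.255.255.255 - subnet mask
255 - 255 = 0
255 - 255 = 0
255 - 255 = 0
255 - 248 = 7
Wildcard: 0.0.0.7


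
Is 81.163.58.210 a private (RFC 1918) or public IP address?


RFC 1918 private ranges:
  10.0.0.0/8 (10.0.0.0 - 10.255.255.255)
  172.16.0.0/12 (172.16.0.0 - 172.31.255.255)
  192.168.0.0/16 (192.168.0.0 - 192.168.255.255)
Public (not in any RFC 1918 range)


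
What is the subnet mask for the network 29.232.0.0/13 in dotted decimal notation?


/13 means 13 network bits, 19 host bits
Binary: 11111111111110000000000000000000
Mask: 255.248.0.0


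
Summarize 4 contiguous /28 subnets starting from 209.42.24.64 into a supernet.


Original prefix: /28
Number of subnets: 4 = 2^2
New prefix = 28 - 2 = 26
Supernet: 209.42.24.64/26


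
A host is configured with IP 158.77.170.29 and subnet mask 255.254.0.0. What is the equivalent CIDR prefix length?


Binary: 11111111.11111110.00000000.00000000
Count leading 1s
Prefix: /15


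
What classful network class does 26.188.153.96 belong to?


First octet: 26
Binary: 00011010
0xxxxxxx -> Class A (1-126)
Class A, default mask 255.0.0.0 (/8)


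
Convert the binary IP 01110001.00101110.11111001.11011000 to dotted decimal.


01110001 = 113
00101110 = 46
11111001 = 249
11011000 = 216
IP: 113.46.249.216


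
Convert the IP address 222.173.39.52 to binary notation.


222 = 11011110
173 = 10101101
39 = 00100111
52 = 00110100
Binary: 11011110.10101101.00100111.00110100


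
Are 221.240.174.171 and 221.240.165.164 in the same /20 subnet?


Mask: 255.255.240.0
221.240.174.171 AND mask = 221.240.160.0
221.240.165.164 AND mask = 221.240.160.0
Yes, same subnet (221.240.160.0)


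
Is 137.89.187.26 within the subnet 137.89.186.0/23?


Subnet network: 137.89.186.0
Test IP AND mask: 137.89.186.0
Yes, 137.89.187.26 is in 137.89.186.0/23


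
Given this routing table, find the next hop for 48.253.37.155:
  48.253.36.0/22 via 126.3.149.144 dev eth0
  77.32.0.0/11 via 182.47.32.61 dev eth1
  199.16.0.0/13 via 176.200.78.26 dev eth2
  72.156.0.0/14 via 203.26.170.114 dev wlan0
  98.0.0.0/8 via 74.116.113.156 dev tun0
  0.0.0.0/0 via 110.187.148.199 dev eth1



Longest prefix match for 48.253.37.155:
  /22 48.253.36.0: MATCH
  /11 77.32.0.0: no
  /13 199.16.0.0: no
  /14 72.156.0.0: no
  /8 98.0.0.0: no
  /0 0.0.0.0: MATCH
Selected: next-hop 126.3.149.144 via eth0 (matched /22)


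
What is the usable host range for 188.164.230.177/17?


Network: 188.164.128.0
Broadcast: 188.164.255.255
First usable = network + 1
Last usable = broadcast - 1
Range: 188.164.128.1 to 188.164.255.254


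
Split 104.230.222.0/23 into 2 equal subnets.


New prefix = 23 + 1 = 24
Each subnet has 256 addresses
  104.230.222.0/24
  104.230.223.0/24
Subnets: 104.230.222.0/24, 104.230.223.0/24


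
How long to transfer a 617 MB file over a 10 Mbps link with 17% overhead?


Effective throughput = 10 * (1 - 17/100) = 8.3 Mbps
File size in Mb = 617 * 8 = 4936 Mb
Time = 4936 / 8.3
Time = 594.6988 seconds


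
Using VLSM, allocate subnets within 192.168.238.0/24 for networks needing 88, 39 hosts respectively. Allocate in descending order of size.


88 hosts -> /25 (126 usable): 192.168.238.0/25
39 hosts -> /26 (62 usable): 192.168.238.128/26
Allocation: 192.168.238.0/25 (88 hosts, 126 usable); 192.168.238.128/26 (39 hosts, 62 usable)


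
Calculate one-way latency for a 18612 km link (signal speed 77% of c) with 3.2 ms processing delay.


Speed = 0.77 * 3e5 km/s = 231000 km/s
Propagation delay = 18612 / 231000 = 0.0806 s = 80.5714 ms
Processing delay = 3.2 ms
Total one-way latency = 83.7714 ms


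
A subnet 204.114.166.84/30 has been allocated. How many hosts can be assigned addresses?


Host bits = 32 - 30 = 2
Total addresses = 2^2 = 4
Usable = total - 2 (network and broadcast)
Usable hosts: 2


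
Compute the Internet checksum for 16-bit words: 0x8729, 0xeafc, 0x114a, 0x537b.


Sum all words (with carry folding):
+ 0x8729 = 0x8729
+ 0xeafc = 0x7226
+ 0x114a = 0x8370
+ 0x537b = 0xd6eb
One's complement: ~0xd6eb
Checksum = 0x2914


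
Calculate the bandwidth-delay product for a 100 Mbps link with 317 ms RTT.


BDP = bandwidth * RTT
= 100 Mbps * 317 ms
= 100 * 1e6 * 317 / 1000 bits
= 31700000 bits
= 3962500 bytes
= 3869.6289 KB
BDP = 31700000 bits (3962500 bytes)


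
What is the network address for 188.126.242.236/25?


IP:   10111100.01111110.11110010.11101100
Mask: 11111111.11111111.11111111.10000000
AND operation:
Net:  10111100.01111110.11110010.10000000
Network: 188.126.242.128/25


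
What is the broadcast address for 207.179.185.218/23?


Network: 207.179.184.0/23
Host bits = 9
Set all host bits to 1:
Broadcast: 207.179.185.255


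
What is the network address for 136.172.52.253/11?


IP:   10001000.10101100.00110100.11111101
Mask: 11111111.11100000.00000000.00000000
AND operation:
Net:  10001000.10100000.00000000.00000000
Network: 136.160.0.0/11


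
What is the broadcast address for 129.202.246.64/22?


Network: 129.202.244.0/22
Host bits = 10
Set all host bits to 1:
Broadcast: 129.202.247.255


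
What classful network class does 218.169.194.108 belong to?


First octet: 218
Binary: 11011010
110xxxxx -> Class C (192-223)
Class C, default mask 255.255.255.0 (/24)


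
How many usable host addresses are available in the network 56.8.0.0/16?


Host bits = 32 - 16 = 16
Total addresses = 2^16 = 65536
Usable = total - 2 (network and broadcast)
Usable hosts: 65534


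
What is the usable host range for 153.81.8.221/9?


Network: 153.0.0.0
Broadcast: 153.127.255.255
First usable = network + 1
Last usable = broadcast - 1
Range: 153.0.0.1 to 153.127.255.254


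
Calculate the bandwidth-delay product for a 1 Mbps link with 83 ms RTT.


BDP = bandwidth * RTT
= 1 Mbps * 83 ms
= 1 * 1e6 * 83 / 1000 bits
= 83000 bits
= 10375 bytes
= 10.1318 KB
BDP = 83000 bits (10375 bytes)


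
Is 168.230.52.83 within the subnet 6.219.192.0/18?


Subnet network: 6.219.192.0
Test IP AND mask: 168.230.0.0
No, 168.230.52.83 is not in 6.219.192.0/18


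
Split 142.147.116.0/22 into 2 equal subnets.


New prefix = 22 + 1 = 23
Each subnet has 512 addresses
  142.147.116.0/23
  142.147.118.0/23
Subnets: 142.147.116.0/23, 142.147.118.0/23


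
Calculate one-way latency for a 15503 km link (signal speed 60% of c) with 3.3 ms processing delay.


Speed = 0.6 * 3e5 km/s = 180000 km/s
Propagation delay = 15503 / 180000 = 0.0861 s = 86.1278 ms
Processing delay = 3.3 ms
Total one-way latency = 89.4278 ms


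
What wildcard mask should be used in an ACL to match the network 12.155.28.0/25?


Subnet mask: 255.255.255.128
Wildcard = 255.255.255.255 - subnet mask
255 - 255 = 0
255 - 255 = 0
255 - 255 = 0
255 - 128 = 127
Wildcard: 0.0.0.127


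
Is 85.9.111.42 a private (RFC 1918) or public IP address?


RFC 1918 private ranges:
  10.0.0.0/8 (10.0.0.0 - 10.255.255.255)
  172.16.0.0/12 (172.16.0.0 - 172.31.255.255)
  192.168.0.0/16 (192.168.0.0 - 192.168.255.255)
Public (not in any RFC 1918 range)


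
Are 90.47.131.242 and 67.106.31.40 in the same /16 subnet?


Mask: 255.255.0.0
90.47.131.242 AND mask = 90.47.0.0
67.106.31.40 AND mask = 67.106.0.0
No, different subnets (90.47.0.0 vs 67.106.0.0)


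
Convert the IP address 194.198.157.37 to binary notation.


194 = 11000010
198 = 11000110
157 = 10011101
37 = 00100101
Binary: 11000010.11000110.10011101.00100101


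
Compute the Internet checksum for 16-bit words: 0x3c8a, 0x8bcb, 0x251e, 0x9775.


Sum all words (with carry folding):
+ 0x3c8a = 0x3c8a
+ 0x8bcb = 0xc855
+ 0x251e = 0xed73
+ 0x9775 = 0x84e9
One's complement: ~0x84e9
Checksum = 0x7b16


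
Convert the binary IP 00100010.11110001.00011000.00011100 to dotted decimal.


00100010 = 34
11110001 = 241
00011000 = 24
00011100 = 28
IP: 34.241.24.28


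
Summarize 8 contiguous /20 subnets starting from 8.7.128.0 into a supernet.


Original prefix: /20
Number of subnets: 8 = 2^3
New prefix = 20 - 3 = 17
Supernet: 8.7.128.0/17


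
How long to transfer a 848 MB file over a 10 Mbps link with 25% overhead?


Effective throughput = 10 * (1 - 25/100) = 7.5 Mbps
File size in Mb = 848 * 8 = 6784 Mb
Time = 6784 / 7.5
Time = 904.5333 seconds


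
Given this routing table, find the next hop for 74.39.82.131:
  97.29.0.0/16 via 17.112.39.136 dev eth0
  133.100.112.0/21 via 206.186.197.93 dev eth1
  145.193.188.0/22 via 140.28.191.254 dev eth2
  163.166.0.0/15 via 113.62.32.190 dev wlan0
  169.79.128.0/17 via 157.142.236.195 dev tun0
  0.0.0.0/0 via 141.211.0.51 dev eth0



Longest prefix match for 74.39.82.131:
  /16 97.29.0.0: no
  /21 133.100.112.0: no
  /22 145.193.188.0: no
  /15 163.166.0.0: no
  /17 169.79.128.0: no
  /0 0.0.0.0: MATCH
Selected: next-hop 141.211.0.51 via eth0 (matched /0)


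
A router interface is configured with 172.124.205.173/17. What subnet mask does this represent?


/17 means 17 network bits, 15 host bits
Binary: 11111111111111111000000000000000
Mask: 255.255.128.0


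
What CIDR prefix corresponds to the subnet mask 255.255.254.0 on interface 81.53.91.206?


Binary: 11111111.11111111.11111110.00000000
Count leading 1s
Prefix: /23


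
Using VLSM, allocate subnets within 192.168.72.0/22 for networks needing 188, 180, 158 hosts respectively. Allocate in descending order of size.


188 hosts -> /24 (254 usable): 192.168.72.0/24
180 hosts -> /24 (254 usable): 192.168.73.0/24
158 hosts -> /24 (254 usable): 192.168.74.0/24
Allocation: 192.168.72.0/24 (188 hosts, 254 usable); 192.168.73.0/24 (180 hosts, 254 usable); 192.168.74.0/24 (158 hosts, 254 usable)


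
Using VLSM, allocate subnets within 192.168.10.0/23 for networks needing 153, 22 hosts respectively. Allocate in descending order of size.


153 hosts -> /24 (254 usable): 192.168.10.0/24
22 hosts -> /27 (30 usable): 192.168.11.0/27
Allocation: 192.168.10.0/24 (153 hosts, 254 usable); 192.168.11.0/27 (22 hosts, 30 usable)


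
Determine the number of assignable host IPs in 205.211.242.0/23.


Host bits = 32 - 23 = 9
Total addresses = 2^9 = 512
Usable = total - 2 (network and broadcast)
Usable hosts: 510


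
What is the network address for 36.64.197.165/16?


IP:   00100100.01000000.11000101.10100101
Mask: 11111111.11111111.00000000.00000000
AND operation:
Net:  00100100.01000000.00000000.00000000
Network: 36.64.0.0/16


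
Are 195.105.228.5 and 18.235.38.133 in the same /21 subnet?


Mask: 255.255.248.0
195.105.228.5 AND mask = 195.105.224.0
18.235.38.133 AND mask = 18.235.32.0
No, different subnets (195.105.224.0 vs 18.235.32.0)


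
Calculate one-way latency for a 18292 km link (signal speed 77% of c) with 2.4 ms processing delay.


Speed = 0.77 * 3e5 km/s = 231000 km/s
Propagation delay = 18292 / 231000 = 0.0792 s = 79.1861 ms
Processing delay = 2.4 ms
Total one-way latency = 81.5861 ms


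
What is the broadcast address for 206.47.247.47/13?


Network: 206.40.0.0/13
Host bits = 19
Set all host bits to 1:
Broadcast: 206.47.255.255


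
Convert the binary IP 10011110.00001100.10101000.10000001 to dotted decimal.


10011110 = 158
00001100 = 12
10101000 = 168
10000001 = 129
IP: 158.12.168.129


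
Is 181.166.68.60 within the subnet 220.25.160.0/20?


Subnet network: 220.25.160.0
Test IP AND mask: 181.166.64.0
No, 181.166.68.60 is not in 220.25.160.0/20


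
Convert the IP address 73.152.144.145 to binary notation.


73 = 01001001
152 = 10011000
144 = 10010000
145 = 10010001
Binary: 01001001.10011000.10010000.10010001


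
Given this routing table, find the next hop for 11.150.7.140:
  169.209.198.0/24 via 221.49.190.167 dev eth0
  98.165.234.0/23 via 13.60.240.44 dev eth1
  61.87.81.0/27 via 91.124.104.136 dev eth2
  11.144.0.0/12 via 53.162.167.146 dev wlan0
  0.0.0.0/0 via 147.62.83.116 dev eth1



Longest prefix match for 11.150.7.140:
  /24 169.209.198.0: no
  /23 98.165.234.0: no
  /27 61.87.81.0: no
  /12 11.144.0.0: MATCH
  /0 0.0.0.0: MATCH
Selected: next-hop 53.162.167.146 via wlan0 (matched /12)


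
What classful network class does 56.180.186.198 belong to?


First octet: 56
Binary: 00111000
0xxxxxxx -> Class A (1-126)
Class A, default mask 255.0.0.0 (/8)


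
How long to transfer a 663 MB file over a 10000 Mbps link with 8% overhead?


Effective throughput = 10000 * (1 - 8/100) = 9200 Mbps
File size in Mb = 663 * 8 = 5304 Mb
Time = 5304 / 9200
Time = 0.5765 seconds


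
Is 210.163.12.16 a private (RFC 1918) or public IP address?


RFC 1918 private ranges:
  10.0.0.0/8 (10.0.0.0 - 10.255.255.255)
  172.16.0.0/12 (172.16.0.0 - 172.31.255.255)
  192.168.0.0/16 (192.168.0.0 - 192.168.255.255)
Public (not in any RFC 1918 range)


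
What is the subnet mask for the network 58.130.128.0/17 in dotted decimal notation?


/17 means 17 network bits, 15 host bits
Binary: 11111111111111111000000000000000
Mask: 255.255.128.0


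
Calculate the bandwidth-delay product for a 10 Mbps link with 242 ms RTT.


BDP = bandwidth * RTT
= 10 Mbps * 242 ms
= 10 * 1e6 * 242 / 1000 bits
= 2420000 bits
= 302500 bytes
= 295.4102 KB
BDP = 2420000 bits (302500 bytes)


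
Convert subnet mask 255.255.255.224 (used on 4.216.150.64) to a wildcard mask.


Subnet mask: 255.255.255.224
Wildcard = 255.255.255.255 - subnet mask
255 - 255 = 0
255 - 255 = 0
255 - 255 = 0
255 - 224 = 31
Wildcard: 0.0.0.31


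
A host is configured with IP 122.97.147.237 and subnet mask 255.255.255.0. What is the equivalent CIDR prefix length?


Binary: 11111111.11111111.11111111.00000000
Count leading 1s
Prefix: /24


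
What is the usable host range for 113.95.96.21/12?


Network: 113.80.0.0
Broadcast: 113.95.255.255
First usable = network + 1
Last usable = broadcast - 1
Range: 113.80.0.1 to 113.95.255.254


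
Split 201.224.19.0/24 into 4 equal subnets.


New prefix = 24 + 2 = 26
Each subnet has 64 addresses
  201.224.19.0/26
  201.224.19.64/26
  201.224.19.128/26
  201.224.19.192/26
Subnets: 201.224.19.0/26, 201.224.19.64/26, 201.224.19.128/26, 201.224.19.192/26


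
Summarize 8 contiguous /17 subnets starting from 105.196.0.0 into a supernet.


Original prefix: /17
Number of subnets: 8 = 2^3
New prefix = 17 - 3 = 14
Supernet: 105.196.0.0/14


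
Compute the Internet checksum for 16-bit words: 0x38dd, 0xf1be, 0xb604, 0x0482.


Sum all words (with carry folding):
+ 0x38dd = 0x38dd
+ 0xf1be = 0x2a9c
+ 0xb604 = 0xe0a0
+ 0x0482 = 0xe522
One's complement: ~0xe522
Checksum = 0x1add


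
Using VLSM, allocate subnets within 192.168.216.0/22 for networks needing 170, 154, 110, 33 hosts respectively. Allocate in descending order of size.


170 hosts -> /24 (254 usable): 192.168.216.0/24
154 hosts -> /24 (254 usable): 192.168.217.0/24
110 hosts -> /25 (126 usable): 192.168.218.0/25
33 hosts -> /26 (62 usable): 192.168.218.128/26
Allocation: 192.168.216.0/24 (170 hosts, 254 usable); 192.168.217.0/24 (154 hosts, 254 usable); 192.168.218.0/25 (110 hosts, 126 usable); 192.168.218.128/26 (33 hosts, 62 usable)


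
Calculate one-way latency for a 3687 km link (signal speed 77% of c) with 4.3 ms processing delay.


Speed = 0.77 * 3e5 km/s = 231000 km/s
Propagation delay = 3687 / 231000 = 0.016 s = 15.961 ms
Processing delay = 4.3 ms
Total one-way latency = 20.261 ms


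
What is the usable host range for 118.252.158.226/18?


Network: 118.252.128.0
Broadcast: 118.252.191.255
First usable = network + 1
Last usable = broadcast - 1
Range: 118.252.128.1 to 118.252.191.254


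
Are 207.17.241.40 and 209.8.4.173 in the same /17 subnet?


Mask: 255.255.128.0
207.17.241.40 AND mask = 207.17.128.0
209.8.4.173 AND mask = 209.8.0.0
No, different subnets (207.17.128.0 vs 209.8.0.0)


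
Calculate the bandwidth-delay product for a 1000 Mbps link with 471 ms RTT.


BDP = bandwidth * RTT
= 1000 Mbps * 471 ms
= 1000 * 1e6 * 471 / 1000 bits
= 471000000 bits
= 58875000 bytes
= 57495.1172 KB
BDP = 471000000 bits (58875000 bytes)


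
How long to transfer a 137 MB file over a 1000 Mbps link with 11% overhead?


Effective throughput = 1000 * (1 - 11/100) = 890 Mbps
File size in Mb = 137 * 8 = 1096 Mb
Time = 1096 / 890
Time = 1.2315 seconds


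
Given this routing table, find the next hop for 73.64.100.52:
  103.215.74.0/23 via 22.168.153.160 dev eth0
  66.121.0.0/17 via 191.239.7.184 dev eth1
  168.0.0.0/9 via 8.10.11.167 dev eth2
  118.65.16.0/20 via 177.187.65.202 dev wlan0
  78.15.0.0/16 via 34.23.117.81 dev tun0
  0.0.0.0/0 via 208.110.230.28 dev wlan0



Longest prefix match for 73.64.100.52:
  /23 103.215.74.0: no
  /17 66.121.0.0: no
  /9 168.0.0.0: no
  /20 118.65.16.0: no
  /16 78.15.0.0: no
  /0 0.0.0.0: MATCH
Selected: next-hop 208.110.230.28 via wlan0 (matched /0)


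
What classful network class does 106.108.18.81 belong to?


First octet: 106
Binary: 01101010
0xxxxxxx -> Class A (1-126)
Class A, default mask 255.0.0.0 (/8)


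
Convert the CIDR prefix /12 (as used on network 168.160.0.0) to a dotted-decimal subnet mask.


/12 means 12 network bits, 20 host bits
Binary: 11111111111100000000000000000000
Mask: 255.240.0.0


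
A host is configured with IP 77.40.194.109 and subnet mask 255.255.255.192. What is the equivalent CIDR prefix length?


Binary: 11111111.11111111.11111111.11000000
Count leading 1s
Prefix: /26


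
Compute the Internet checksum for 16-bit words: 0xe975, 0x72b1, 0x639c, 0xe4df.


Sum all words (with carry folding):
+ 0xe975 = 0xe975
+ 0x72b1 = 0x5c27
+ 0x639c = 0xbfc3
+ 0xe4df = 0xa4a3
One's complement: ~0xa4a3
Checksum = 0x5b5c


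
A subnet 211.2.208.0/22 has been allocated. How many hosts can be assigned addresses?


Host bits = 32 - 22 = 10
Total addresses = 2^10 = 1024
Usable = total - 2 (network and broadcast)
Usable hosts: 1022


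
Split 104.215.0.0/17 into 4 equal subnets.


New prefix = 17 + 2 = 19
Each subnet has 8192 addresses
  104.215.0.0/19
  104.215.32.0/19
  104.215.64.0/19
  104.215.96.0/19
Subnets: 104.215.0.0/19, 104.215.32.0/19, 104.215.64.0/19, 104.215.96.0/19


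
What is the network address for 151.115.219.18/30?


IP:   10010111.01110011.11011011.00010010
Mask: 11111111.11111111.11111111.11111100
AND operation:
Net:  10010111.01110011.11011011.00010000
Network: 151.115.219.16/30


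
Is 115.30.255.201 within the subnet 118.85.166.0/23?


Subnet network: 118.85.166.0
Test IP AND mask: 115.30.254.0
No, 115.30.255.201 is not in 118.85.166.0/23


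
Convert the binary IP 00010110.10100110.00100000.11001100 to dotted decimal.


00010110 = 22
10100110 = 166
00100000 = 32
11001100 = 204
IP: 22.166.32.204


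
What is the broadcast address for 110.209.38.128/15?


Network: 110.208.0.0/15
Host bits = 17
Set all host bits to 1:
Broadcast: 110.209.255.255


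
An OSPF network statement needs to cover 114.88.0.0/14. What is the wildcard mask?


Subnet mask: 255.252.0.0
Wildcard = 255.255.255.255 - subnet mask
255 - 255 = 0
255 - 252 = 3
255 - 0 = 255
255 - 0 = 255
Wildcard: 0.3.255.255


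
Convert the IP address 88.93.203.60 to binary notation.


88 = 01011000
93 = 01011101
203 = 11001011
60 = 00111100
Binary: 01011000.01011101.11001011.00111100


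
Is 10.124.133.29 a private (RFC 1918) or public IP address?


RFC 1918 private ranges:
  10.0.0.0/8 (10.0.0.0 - 10.255.255.255)
  172.16.0.0/12 (172.16.0.0 - 172.31.255.255)
  192.168.0.0/16 (192.168.0.0 - 192.168.255.255)
Private (in 10.0.0.0/8)


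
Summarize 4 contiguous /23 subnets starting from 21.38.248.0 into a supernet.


Original prefix: /23
Number of subnets: 4 = 2^2
New prefix = 23 - 2 = 21
Supernet: 21.38.248.0/21


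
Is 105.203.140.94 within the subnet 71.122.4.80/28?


Subnet network: 71.122.4.80
Test IP AND mask: 105.203.140.80
No, 105.203.140.94 is not in 71.122.4.80/28


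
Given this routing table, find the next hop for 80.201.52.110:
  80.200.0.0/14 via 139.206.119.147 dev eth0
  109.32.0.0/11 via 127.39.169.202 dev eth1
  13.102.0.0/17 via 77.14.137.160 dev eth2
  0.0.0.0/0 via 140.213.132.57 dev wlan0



Longest prefix match for 80.201.52.110:
  /14 80.200.0.0: MATCH
  /11 109.32.0.0: no
  /17 13.102.0.0: no
  /0 0.0.0.0: MATCH
Selected: next-hop 139.206.119.147 via eth0 (matched /14)


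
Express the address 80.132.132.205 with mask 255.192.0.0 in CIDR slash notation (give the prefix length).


Binary: 11111111.11000000.00000000.00000000
Count leading 1s
Prefix: /10


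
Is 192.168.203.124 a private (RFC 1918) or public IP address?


RFC 1918 private ranges:
  10.0.0.0/8 (10.0.0.0 - 10.255.255.255)
  172.16.0.0/12 (172.16.0.0 - 172.31.255.255)
  192.168.0.0/16 (192.168.0.0 - 192.168.255.255)
Private (in 192.168.0.0/16)


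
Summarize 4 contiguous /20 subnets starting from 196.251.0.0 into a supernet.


Original prefix: /20
Number of subnets: 4 = 2^2
New prefix = 20 - 2 = 18
Supernet: 196.251.0.0/18


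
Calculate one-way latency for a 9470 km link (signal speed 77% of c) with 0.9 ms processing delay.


Speed = 0.77 * 3e5 km/s = 231000 km/s
Propagation delay = 9470 / 231000 = 0.041 s = 40.9957 ms
Processing delay = 0.9 ms
Total one-way latency = 41.8957 ms


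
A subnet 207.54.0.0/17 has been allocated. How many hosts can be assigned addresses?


Host bits = 32 - 17 = 15
Total addresses = 2^15 = 32768
Usable = total - 2 (network and broadcast)
Usable hosts: 32766


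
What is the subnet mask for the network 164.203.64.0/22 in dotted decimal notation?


/22 means 22 network bits, 10 host bits
Binary: 11111111111111111111110000000000
Mask: 255.255.252.0


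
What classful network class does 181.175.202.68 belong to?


First octet: 181
Binary: 10110101
10xxxxxx -> Class B (128-191)
Class B, default mask 255.255.0.0 (/16)


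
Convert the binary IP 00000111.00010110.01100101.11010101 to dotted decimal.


00000111 = 7
00010110 = 22
01100101 = 101
11010101 = 213
IP: 7.22.101.213


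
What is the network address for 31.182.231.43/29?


IP:   00011111.10110110.11100111.00101011
Mask: 11111111.11111111.11111111.11111000
AND operation:
Net:  00011111.10110110.11100111.00101000
Network: 31.182.231.40/29


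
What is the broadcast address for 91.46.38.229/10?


Network: 91.0.0.0/10
Host bits = 22
Set all host bits to 1:
Broadcast: 91.63.255.255


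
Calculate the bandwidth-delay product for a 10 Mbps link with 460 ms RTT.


BDP = bandwidth * RTT
= 10 Mbps * 460 ms
= 10 * 1e6 * 460 / 1000 bits
= 4600000 bits
= 575000 bytes
= 561.5234 KB
BDP = 4600000 bits (575000 bytes)


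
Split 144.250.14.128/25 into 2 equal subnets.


New prefix = 25 + 1 = 26
Each subnet has 64 addresses
  144.250.14.128/26
  144.250.14.192/26
Subnets: 144.250.14.128/26, 144.250.14.192/26


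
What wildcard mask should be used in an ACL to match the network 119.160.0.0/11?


Subnet mask: 255.224.0.0
Wildcard = 255.255.255.255 - subnet mask
255 - 255 = 0
255 - 224 = 31
255 - 0 = 255
255 - 0 = 255
Wildcard: 0.31.255.255


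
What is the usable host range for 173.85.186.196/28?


Network: 173.85.186.192
Broadcast: 173.85.186.207
First usable = network + 1
Last usable = broadcast - 1
Range: 173.85.186.193 to 173.85.186.206


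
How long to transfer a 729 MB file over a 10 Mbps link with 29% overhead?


Effective throughput = 10 * (1 - 29/100) = 7.1 Mbps
File size in Mb = 729 * 8 = 5832 Mb
Time = 5832 / 7.1
Time = 821.4085 seconds


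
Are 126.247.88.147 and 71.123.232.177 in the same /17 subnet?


Mask: 255.255.128.0
126.247.88.147 AND mask = 126.247.0.0
71.123.232.177 AND mask = 71.123.128.0
No, different subnets (126.247.0.0 vs 71.123.128.0)


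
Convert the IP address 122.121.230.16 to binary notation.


122 = 01111010
121 = 01111001
230 = 11100110
16 = 00010000
Binary: 01111010.01111001.11100110.00010000


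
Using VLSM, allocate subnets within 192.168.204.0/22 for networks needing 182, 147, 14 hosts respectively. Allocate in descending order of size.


182 hosts -> /24 (254 usable): 192.168.204.0/24
147 hosts -> /24 (254 usable): 192.168.205.0/24
14 hosts -> /28 (14 usable): 192.168.206.0/28
Allocation: 192.168.204.0/24 (182 hosts, 254 usable); 192.168.205.0/24 (147 hosts, 254 usable); 192.168.206.0/28 (14 hosts, 14 usable)


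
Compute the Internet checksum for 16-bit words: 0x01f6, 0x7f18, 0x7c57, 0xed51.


Sum all words (with carry folding):
+ 0x01f6 = 0x01f6
+ 0x7f18 = 0x810e
+ 0x7c57 = 0xfd65
+ 0xed51 = 0xeab7
One's complement: ~0xeab7
Checksum = 0x1548


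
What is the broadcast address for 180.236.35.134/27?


Network: 180.236.35.128/27
Host bits = 5
Set all host bits to 1:
Broadcast: 180.236.35.159


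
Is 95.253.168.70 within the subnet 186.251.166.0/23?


Subnet network: 186.251.166.0
Test IP AND mask: 95.253.168.0
No, 95.253.168.70 is not in 186.251.166.0/23


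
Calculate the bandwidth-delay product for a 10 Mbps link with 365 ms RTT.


BDP = bandwidth * RTT
= 10 Mbps * 365 ms
= 10 * 1e6 * 365 / 1000 bits
= 3650000 bits
= 456250 bytes
= 445.5566 KB
BDP = 3650000 bits (456250 bytes)
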